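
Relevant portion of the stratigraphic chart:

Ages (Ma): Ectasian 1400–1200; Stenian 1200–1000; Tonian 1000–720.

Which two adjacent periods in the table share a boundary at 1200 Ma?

Ectasian and Stenian

The Ectasian ends at 1200 Ma and the Stenian begins at 1200 Ma, so they share that boundary.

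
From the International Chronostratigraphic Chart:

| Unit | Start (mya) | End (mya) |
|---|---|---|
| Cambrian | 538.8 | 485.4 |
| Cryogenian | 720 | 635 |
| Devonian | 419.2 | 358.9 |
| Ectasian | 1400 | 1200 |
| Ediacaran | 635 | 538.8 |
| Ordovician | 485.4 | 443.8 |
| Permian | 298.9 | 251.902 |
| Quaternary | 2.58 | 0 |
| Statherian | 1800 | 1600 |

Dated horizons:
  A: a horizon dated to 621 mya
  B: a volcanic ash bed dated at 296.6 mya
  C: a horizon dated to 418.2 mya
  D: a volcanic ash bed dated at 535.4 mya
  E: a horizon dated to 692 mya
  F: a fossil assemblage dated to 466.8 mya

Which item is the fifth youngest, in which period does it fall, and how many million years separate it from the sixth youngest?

Sorted youngest-first by Ma: B (296.6), C (418.2), F (466.8), D (535.4), A (621), E (692).
The fifth youngest is A at 621 Ma, which lies in 635–538.8 Ma: the Ediacaran.
The sixth youngest is E at 692 Ma; separation = |621 − 692| = 71 Myr.

A, in the Ediacaran; 71 million years to E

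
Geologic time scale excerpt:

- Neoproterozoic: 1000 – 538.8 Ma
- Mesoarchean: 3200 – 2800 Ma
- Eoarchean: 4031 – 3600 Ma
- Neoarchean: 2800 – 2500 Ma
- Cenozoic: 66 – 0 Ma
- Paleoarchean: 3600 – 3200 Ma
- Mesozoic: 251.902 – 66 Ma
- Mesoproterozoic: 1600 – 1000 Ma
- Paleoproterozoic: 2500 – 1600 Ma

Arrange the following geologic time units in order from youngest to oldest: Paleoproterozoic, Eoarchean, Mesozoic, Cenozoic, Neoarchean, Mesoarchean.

Cenozoic, Mesozoic, Paleoproterozoic, Neoarchean, Mesoarchean, Eoarchean

Sorting by start age (ascending Ma, since larger Ma = older): Cenozoic start 66, Mesozoic start 251.902, Paleoproterozoic start 2500, Neoarchean start 2800, Mesoarchean start 3200, Eoarchean start 4031.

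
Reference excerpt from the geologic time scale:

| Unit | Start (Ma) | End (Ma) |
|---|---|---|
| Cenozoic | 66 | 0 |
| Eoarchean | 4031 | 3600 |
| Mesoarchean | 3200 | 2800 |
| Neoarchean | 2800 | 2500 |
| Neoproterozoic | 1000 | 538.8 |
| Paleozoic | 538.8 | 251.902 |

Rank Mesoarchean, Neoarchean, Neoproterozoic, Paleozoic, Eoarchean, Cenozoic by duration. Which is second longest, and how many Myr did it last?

Durations: Mesoarchean 400; Neoarchean 300; Neoproterozoic 461.2; Paleozoic 286.898; Eoarchean 431; Cenozoic 66 Myr.
Sorted longest-first: Neoproterozoic (461.2), Eoarchean (431), Mesoarchean (400), Neoarchean (300), Paleozoic (286.898), Cenozoic (66).
The second longest is Eoarchean at 431 Myr.

Eoarchean, 431 million years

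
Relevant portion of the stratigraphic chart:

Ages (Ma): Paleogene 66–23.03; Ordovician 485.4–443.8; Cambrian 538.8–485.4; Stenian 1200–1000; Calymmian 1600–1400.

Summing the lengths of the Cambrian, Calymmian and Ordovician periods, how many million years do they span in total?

Each duration: Cambrian = 53.4; Calymmian = 200; Ordovician = 41.6.
Sum: 53.4 + 200 + 41.6 = 295 Myr.

295 million years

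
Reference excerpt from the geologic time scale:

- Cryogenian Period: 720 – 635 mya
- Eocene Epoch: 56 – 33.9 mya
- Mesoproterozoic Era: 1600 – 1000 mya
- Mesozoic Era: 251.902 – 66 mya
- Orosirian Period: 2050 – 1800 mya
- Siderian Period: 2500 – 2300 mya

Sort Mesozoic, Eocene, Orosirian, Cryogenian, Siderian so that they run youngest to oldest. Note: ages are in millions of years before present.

Eocene, then Mesozoic, then Cryogenian, then Orosirian, then Siderian

The oldest of these is Siderian (starts 2500 Ma) and the youngest is Eocene (ends 33.9 Ma).
In between, by decreasing start age: Orosirian (2050), Cryogenian (720), Mesozoic (251.902).
Listing youngest first means reversing that sequence.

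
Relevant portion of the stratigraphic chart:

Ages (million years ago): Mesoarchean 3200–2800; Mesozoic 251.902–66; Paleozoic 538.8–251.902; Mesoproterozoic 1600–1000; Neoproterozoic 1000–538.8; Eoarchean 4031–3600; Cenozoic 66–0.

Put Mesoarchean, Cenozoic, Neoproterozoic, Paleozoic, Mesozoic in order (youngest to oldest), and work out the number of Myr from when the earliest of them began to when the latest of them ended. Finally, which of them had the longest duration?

Cenozoic → Mesozoic → Paleozoic → Neoproterozoic → Mesoarchean; total span 3200 Myr; longest is Neoproterozoic

From the excerpt: Mesoarchean 3200–2800; Cenozoic 66–0; Neoproterozoic 1000–538.8; Paleozoic 538.8–251.902; Mesozoic 251.902–66 (Ma).
Larger Ma is earlier, so the oldest is Mesoarchean and the youngest is Cenozoic; youngest to oldest: Cenozoic, Mesozoic, Paleozoic, Neoproterozoic, Mesoarchean.
Oldest start 3200 minus youngest end 0 gives 3200 Myr overall.
Individual lengths (start − end): Mesozoic 185.902; Mesoarchean 400; Neoproterozoic 461.2; Paleozoic 286.898; Cenozoic 66. The largest is Neoproterozoic at 461.2 Myr.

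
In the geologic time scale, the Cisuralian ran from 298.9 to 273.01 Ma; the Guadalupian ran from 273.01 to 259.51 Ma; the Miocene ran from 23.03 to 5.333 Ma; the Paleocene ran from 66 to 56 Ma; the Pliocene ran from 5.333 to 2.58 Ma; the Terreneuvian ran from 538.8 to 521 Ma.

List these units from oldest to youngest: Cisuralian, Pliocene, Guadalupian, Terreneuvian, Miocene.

Terreneuvian → Cisuralian → Guadalupian → Miocene → Pliocene

The oldest of these is Terreneuvian (starts 538.8 Ma) and the youngest is Pliocene (ends 2.58 Ma).
In between, by decreasing start age: Cisuralian (298.9), Guadalupian (273.01), Miocene (23.03).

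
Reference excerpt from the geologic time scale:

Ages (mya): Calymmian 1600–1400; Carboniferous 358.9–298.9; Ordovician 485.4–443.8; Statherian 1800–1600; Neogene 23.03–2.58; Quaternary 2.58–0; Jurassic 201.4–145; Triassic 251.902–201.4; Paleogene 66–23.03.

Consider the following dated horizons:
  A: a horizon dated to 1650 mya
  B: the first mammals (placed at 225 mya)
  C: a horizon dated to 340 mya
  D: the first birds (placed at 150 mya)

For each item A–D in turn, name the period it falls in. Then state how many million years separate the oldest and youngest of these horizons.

Match each age against the start–end ranges in the excerpt: A = 1650 Ma → Statherian (1800–1600); B = 225 Ma → Triassic (251.902–201.4); C = 340 Ma → Carboniferous (358.9–298.9); D = 150 Ma → Jurassic (201.4–145).
The largest age is 1650 Ma and the smallest is 150 Ma; their difference is 1500 Myr.

A — Statherian; B — Triassic; C — Carboniferous; D — Jurassic; span 1500 million years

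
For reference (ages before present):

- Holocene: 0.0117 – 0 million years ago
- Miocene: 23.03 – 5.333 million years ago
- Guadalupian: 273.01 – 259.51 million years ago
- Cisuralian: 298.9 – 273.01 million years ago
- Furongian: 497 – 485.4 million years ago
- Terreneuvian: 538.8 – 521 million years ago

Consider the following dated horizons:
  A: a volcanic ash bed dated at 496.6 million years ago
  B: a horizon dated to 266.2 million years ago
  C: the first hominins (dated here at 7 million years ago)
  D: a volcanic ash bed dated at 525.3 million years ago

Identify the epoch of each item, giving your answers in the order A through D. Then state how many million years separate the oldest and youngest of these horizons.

Match each age against the start–end ranges in the excerpt: A = 496.6 Ma → Furongian (497–485.4); B = 266.2 Ma → Guadalupian (273.01–259.51); C = 7 Ma → Miocene (23.03–5.333); D = 525.3 Ma → Terreneuvian (538.8–521).
The largest age is 525.3 Ma and the smallest is 7 Ma; their difference is 518.3 Myr.

A — Furongian; B — Guadalupian; C — Miocene; D — Terreneuvian; span 518.3 million years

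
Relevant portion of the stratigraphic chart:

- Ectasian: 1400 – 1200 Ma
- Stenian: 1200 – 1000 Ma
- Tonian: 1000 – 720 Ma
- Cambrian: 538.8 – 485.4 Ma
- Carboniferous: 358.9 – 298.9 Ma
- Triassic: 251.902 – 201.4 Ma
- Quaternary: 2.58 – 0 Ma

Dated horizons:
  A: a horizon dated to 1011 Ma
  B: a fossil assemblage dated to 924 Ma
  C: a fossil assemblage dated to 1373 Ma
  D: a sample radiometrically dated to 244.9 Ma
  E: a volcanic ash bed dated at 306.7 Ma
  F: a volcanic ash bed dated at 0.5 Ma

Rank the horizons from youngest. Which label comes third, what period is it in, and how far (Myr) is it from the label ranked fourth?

E, in the Carboniferous; 617.3 million years to B

Sorted youngest-first by Ma: F (0.5), D (244.9), E (306.7), B (924), A (1011), C (1373).
The third youngest is E at 306.7 Ma, which lies in 358.9–298.9 Ma: the Carboniferous.
The fourth youngest is B at 924 Ma; separation = |306.7 − 924| = 617.3 Myr.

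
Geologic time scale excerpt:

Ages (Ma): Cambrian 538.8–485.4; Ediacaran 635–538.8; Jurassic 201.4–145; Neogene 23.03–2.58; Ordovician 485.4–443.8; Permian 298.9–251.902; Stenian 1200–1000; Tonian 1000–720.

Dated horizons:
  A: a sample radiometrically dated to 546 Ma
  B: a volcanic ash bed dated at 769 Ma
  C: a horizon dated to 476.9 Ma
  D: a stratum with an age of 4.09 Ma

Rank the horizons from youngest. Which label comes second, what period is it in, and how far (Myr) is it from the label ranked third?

Sorted youngest-first by Ma: D (4.09), C (476.9), A (546), B (769).
The second youngest is C at 476.9 Ma, which lies in 485.4–443.8 Ma: the Ordovician.
The third youngest is A at 546 Ma; separation = |476.9 − 546| = 69.1 Myr.

C, in the Ordovician; 69.1 million years to A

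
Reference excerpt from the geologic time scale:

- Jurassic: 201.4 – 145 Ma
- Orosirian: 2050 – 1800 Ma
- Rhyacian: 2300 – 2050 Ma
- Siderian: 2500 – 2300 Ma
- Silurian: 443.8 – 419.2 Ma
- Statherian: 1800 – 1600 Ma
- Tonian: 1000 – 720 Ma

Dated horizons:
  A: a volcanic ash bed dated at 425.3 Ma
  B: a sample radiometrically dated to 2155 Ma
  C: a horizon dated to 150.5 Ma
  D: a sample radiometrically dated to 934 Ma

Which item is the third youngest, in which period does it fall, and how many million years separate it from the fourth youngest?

D, in the Tonian; 1221 million years to B

Sorted youngest-first by Ma: C (150.5), A (425.3), D (934), B (2155).
The third youngest is D at 934 Ma, which lies in 1000–720 Ma: the Tonian.
The fourth youngest is B at 2155 Ma; separation = |934 − 2155| = 1221 Myr.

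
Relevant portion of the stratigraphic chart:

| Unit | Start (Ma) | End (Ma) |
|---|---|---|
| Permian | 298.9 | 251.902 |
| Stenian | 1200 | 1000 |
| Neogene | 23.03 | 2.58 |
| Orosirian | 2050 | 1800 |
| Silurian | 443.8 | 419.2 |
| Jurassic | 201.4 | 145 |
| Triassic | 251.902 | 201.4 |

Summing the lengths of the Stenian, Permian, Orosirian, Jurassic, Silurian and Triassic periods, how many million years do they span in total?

628.5 million years

Duration is start − end for each: (1200 − 1000) + (298.9 − 251.902) + (2050 − 1800) + (201.4 − 145) + (443.8 − 419.2) + (251.902 − 201.4).
That is 200 + 46.998 + 250 + 56.4 + 24.6 + 50.502, which totals 628.5 million years.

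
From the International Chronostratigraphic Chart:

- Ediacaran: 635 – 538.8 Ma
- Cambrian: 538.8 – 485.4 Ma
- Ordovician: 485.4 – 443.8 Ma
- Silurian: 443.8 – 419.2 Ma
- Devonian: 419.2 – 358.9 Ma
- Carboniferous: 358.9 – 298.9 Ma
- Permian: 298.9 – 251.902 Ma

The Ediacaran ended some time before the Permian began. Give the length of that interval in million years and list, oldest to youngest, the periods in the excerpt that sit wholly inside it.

239.9 million years; Cambrian, Ordovician, Silurian, Devonian, Carboniferous

The Ediacaran closes at 538.8 Ma and the Permian opens at 298.9 Ma, so the interval is 538.8 − 298.9 = 239.9 Myr.
A period fits inside if it starts at or after 538.8 Ma and ends at or before 298.9 Ma; oldest first that gives Cambrian, Ordovician, Silurian, Devonian, Carboniferous.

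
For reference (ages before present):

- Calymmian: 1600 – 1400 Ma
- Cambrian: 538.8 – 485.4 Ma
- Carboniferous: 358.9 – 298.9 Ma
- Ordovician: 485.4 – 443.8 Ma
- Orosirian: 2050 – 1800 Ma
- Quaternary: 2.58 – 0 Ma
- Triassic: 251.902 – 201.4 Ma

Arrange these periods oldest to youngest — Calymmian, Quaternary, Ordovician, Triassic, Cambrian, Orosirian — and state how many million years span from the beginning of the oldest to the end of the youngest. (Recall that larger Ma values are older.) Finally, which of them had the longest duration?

From the excerpt: Calymmian 1600–1400; Quaternary 2.58–0; Ordovician 485.4–443.8; Triassic 251.902–201.4; Cambrian 538.8–485.4; Orosirian 2050–1800 (Ma).
Larger Ma is earlier, so the oldest is Orosirian and the youngest is Quaternary; oldest to youngest: Orosirian, Calymmian, Cambrian, Ordovician, Triassic, Quaternary.
Oldest start 2050 minus youngest end 0 gives 2050 Myr overall.
Individual lengths (start − end): Quaternary 2.58; Triassic 50.502; Ordovician 41.6; Orosirian 250; Calymmian 200; Cambrian 53.4. The largest is Orosirian at 250 Myr.

Orosirian → Calymmian → Cambrian → Ordovician → Triassic → Quaternary; total span 2050 Myr; longest is Orosirian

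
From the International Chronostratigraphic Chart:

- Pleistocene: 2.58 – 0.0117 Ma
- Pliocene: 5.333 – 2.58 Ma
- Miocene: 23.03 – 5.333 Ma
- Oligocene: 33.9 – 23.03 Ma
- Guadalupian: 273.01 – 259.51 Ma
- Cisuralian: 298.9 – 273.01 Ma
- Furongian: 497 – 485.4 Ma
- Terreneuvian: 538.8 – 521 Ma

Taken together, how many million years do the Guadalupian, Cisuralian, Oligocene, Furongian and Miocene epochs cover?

Duration is start − end for each: (273.01 − 259.51) + (298.9 − 273.01) + (33.9 − 23.03) + (497 − 485.4) + (23.03 − 5.333).
That is 13.5 + 25.89 + 10.87 + 11.6 + 17.697, which totals 79.557 million years.

79.557 million years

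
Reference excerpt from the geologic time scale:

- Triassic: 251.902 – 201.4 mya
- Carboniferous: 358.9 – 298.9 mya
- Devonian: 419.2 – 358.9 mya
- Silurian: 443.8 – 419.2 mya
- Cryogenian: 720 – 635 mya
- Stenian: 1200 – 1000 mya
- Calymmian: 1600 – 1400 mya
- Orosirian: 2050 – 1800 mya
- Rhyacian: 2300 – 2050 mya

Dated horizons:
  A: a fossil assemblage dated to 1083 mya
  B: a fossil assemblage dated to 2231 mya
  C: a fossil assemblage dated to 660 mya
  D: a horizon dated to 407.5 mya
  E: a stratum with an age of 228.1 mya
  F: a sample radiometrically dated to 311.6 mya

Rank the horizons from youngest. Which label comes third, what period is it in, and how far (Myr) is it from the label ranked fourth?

Sorted youngest-first by Ma: E (228.1), F (311.6), D (407.5), C (660), A (1083), B (2231).
The third youngest is D at 407.5 Ma, which lies in 419.2–358.9 Ma: the Devonian.
The fourth youngest is C at 660 Ma; separation = |407.5 − 660| = 252.5 Myr.

D, in the Devonian; 252.5 million years to C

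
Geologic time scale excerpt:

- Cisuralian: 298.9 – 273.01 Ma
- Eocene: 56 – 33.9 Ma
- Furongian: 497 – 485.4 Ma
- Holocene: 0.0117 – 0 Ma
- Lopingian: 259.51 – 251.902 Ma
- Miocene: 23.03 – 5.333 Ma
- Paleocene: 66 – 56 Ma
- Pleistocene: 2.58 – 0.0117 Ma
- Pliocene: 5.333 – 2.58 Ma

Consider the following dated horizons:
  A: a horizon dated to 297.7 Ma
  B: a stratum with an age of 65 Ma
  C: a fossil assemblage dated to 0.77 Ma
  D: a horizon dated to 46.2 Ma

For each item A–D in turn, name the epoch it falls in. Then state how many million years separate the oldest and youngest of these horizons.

A: 297.7 Ma lies in 298.9–273.01 Ma, so Cisuralian.
B: 65 Ma lies in 66–56 Ma, so Paleocene.
C: 0.77 Ma lies in 2.58–0.0117 Ma, so Pleistocene.
D: 46.2 Ma lies in 56–33.9 Ma, so Eocene.
Oldest = 297.7 Ma, youngest = 0.77 Ma → span 296.93 Myr.

A — Cisuralian; B — Paleocene; C — Pleistocene; D — Eocene; span 296.93 million years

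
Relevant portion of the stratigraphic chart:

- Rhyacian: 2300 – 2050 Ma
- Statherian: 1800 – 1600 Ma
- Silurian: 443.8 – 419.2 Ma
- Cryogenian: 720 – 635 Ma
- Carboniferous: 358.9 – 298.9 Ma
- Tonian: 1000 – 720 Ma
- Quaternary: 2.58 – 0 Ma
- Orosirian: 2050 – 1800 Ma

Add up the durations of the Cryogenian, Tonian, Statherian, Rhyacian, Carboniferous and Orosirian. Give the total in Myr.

Duration is start − end for each: (720 − 635) + (1000 − 720) + (1800 − 1600) + (2300 − 2050) + (358.9 − 298.9) + (2050 − 1800).
That is 85 + 280 + 200 + 250 + 60 + 250, which totals 1125 million years.

1125 million years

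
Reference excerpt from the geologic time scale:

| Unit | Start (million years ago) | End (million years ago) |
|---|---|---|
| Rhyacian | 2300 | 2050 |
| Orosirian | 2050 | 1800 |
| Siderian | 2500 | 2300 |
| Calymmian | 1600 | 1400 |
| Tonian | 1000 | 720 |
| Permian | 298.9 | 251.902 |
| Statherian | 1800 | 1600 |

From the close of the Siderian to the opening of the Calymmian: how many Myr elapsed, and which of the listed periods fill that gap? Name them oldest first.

The Siderian closes at 2300 Ma and the Calymmian opens at 1600 Ma, so the interval is 2300 − 1600 = 700 Myr.
A period fits inside if it starts at or after 2300 Ma and ends at or before 1600 Ma; oldest first that gives Rhyacian, Orosirian, Statherian.

700 million years; Rhyacian, Orosirian, Statherian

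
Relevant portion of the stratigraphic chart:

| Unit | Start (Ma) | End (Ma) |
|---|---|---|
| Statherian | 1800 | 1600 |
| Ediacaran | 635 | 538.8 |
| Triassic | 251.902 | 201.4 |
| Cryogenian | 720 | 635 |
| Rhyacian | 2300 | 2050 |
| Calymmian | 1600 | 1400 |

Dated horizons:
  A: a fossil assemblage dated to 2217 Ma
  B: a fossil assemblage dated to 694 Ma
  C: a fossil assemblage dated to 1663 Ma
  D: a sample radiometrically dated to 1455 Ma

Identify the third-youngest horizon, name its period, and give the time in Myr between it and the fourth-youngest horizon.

C, in the Statherian; 554 million years to A

Sorted youngest-first by Ma: B (694), D (1455), C (1663), A (2217).
The third youngest is C at 1663 Ma, which lies in 1800–1600 Ma: the Statherian.
The fourth youngest is A at 2217 Ma; separation = |1663 − 2217| = 554 Myr.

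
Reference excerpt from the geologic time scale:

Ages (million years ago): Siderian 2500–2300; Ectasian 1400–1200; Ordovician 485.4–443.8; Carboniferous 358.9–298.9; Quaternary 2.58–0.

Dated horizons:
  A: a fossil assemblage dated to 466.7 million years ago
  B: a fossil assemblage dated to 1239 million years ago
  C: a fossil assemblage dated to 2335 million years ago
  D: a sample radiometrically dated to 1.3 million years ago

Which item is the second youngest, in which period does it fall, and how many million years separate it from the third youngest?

A, in the Ordovician; 772.3 million years to B

Sorted youngest-first by Ma: D (1.3), A (466.7), B (1239), C (2335).
The second youngest is A at 466.7 Ma, which lies in 485.4–443.8 Ma: the Ordovician.
The third youngest is B at 1239 Ma; separation = |466.7 − 1239| = 772.3 Myr.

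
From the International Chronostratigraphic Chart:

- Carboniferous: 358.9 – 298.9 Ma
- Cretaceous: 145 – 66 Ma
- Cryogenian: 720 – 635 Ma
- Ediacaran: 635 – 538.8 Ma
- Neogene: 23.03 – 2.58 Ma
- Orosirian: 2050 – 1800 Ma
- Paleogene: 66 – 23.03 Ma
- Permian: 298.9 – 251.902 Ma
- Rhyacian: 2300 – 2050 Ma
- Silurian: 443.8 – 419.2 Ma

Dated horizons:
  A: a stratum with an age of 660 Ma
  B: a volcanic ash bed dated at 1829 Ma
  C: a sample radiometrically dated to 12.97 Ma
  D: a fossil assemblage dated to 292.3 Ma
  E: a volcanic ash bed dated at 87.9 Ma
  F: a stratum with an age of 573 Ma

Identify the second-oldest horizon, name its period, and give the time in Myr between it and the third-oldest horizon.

A, in the Cryogenian; 87 million years to F

Larger Ma means older, so oldest first: B 1829 > A 660 > F 573 > D 292.3 > E 87.9 > C 12.97.
Counting 2 along gives A (660 Ma); the excerpt puts that inside the Cryogenian, 720–635 Ma.
Next in line is F (573 Ma), and 660 − 573 = 87 Myr.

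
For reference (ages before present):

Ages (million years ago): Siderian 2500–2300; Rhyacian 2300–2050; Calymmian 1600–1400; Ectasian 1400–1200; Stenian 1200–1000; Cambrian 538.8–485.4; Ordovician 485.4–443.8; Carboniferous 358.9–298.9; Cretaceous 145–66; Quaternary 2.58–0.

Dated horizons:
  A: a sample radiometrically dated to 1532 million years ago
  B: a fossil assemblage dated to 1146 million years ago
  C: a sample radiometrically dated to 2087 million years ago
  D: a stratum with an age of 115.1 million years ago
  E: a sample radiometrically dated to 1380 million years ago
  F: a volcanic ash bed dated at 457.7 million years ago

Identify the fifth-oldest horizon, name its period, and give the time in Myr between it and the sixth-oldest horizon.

Larger Ma means older, so oldest first: C 2087 > A 1532 > E 1380 > B 1146 > F 457.7 > D 115.1.
Counting 5 along gives F (457.7 Ma); the excerpt puts that inside the Ordovician, 485.4–443.8 Ma.
Next in line is D (115.1 Ma), and 457.7 − 115.1 = 342.6 Myr.

F, in the Ordovician; 342.6 million years to D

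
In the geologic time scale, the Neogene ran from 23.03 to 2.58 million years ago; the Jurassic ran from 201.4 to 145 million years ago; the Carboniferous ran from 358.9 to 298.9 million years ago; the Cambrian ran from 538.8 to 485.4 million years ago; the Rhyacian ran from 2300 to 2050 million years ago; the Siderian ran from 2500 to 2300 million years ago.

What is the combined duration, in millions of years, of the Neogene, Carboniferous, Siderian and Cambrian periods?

Duration is start − end for each: (23.03 − 2.58) + (358.9 − 298.9) + (2500 − 2300) + (538.8 − 485.4).
That is 20.45 + 60 + 200 + 53.4, which totals 333.85 million years.

333.85 million years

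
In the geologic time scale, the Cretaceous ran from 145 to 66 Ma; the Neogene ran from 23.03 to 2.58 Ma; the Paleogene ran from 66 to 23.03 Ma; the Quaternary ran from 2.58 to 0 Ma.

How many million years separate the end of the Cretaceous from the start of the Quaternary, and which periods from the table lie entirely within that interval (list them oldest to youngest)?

63.42 million years; Paleogene, Neogene

The Cretaceous closes at 66 Ma and the Quaternary opens at 2.58 Ma, so the interval is 66 − 2.58 = 63.42 Myr.
A period fits inside if it starts at or after 66 Ma and ends at or before 2.58 Ma; oldest first that gives Paleogene, Neogene.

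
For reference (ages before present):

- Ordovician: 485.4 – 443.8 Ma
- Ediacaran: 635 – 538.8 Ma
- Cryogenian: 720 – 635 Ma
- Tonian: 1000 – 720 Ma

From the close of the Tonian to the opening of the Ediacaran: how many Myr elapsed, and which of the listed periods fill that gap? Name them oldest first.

85 million years; Cryogenian

The Tonian closes at 720 Ma and the Ediacaran opens at 635 Ma, so the interval is 720 − 635 = 85 Myr.
A period fits inside if it starts at or after 720 Ma and ends at or before 635 Ma; oldest first that gives Cryogenian.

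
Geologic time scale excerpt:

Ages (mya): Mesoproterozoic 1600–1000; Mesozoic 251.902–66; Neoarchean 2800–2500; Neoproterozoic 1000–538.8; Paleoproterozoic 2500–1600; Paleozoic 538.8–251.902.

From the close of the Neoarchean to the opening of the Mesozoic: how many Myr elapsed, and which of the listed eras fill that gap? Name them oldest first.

End of Neoarchean = 2500 Ma; start of Mesozoic = 251.902 Ma.
Gap = 2500 − 251.902 = 2248.098 Myr.
Eras wholly inside 2500–251.902 Ma: Paleoproterozoic (2500–1600), Mesoproterozoic (1600–1000), Neoproterozoic (1000–538.8), Paleozoic (538.8–251.902).

2248.098 million years; Paleoproterozoic, Mesoproterozoic, Neoproterozoic, Paleozoic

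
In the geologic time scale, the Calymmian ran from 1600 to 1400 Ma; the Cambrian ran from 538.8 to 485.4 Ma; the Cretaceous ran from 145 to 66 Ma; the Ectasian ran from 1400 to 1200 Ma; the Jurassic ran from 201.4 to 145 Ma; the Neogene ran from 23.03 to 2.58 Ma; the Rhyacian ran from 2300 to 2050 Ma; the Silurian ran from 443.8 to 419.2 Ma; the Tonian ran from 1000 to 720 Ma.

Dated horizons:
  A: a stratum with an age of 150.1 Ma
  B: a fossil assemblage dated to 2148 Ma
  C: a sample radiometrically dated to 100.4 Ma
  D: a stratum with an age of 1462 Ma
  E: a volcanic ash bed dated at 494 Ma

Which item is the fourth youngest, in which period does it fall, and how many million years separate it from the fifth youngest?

D, in the Calymmian; 686 million years to B

Smaller Ma means younger, so youngest first: C 100.4 < A 150.1 < E 494 < D 1462 < B 2148.
Counting 4 along gives D (1462 Ma); the excerpt puts that inside the Calymmian, 1600–1400 Ma.
Next in line is B (2148 Ma), and 2148 − 1462 = 686 Myr.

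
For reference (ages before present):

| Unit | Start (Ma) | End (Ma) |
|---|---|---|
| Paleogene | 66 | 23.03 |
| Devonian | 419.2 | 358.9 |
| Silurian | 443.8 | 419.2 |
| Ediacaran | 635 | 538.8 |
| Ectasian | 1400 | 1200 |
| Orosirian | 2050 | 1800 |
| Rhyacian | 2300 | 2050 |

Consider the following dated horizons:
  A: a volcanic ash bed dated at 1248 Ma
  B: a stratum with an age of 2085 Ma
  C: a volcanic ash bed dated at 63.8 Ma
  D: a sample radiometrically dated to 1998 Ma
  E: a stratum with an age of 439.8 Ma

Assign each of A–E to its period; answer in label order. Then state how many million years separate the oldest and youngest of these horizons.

A — Ectasian; B — Rhyacian; C — Paleogene; D — Orosirian; E — Silurian; span 2021.2 million years

A: 1248 Ma lies in 1400–1200 Ma, so Ectasian.
B: 2085 Ma lies in 2300–2050 Ma, so Rhyacian.
C: 63.8 Ma lies in 66–23.03 Ma, so Paleogene.
D: 1998 Ma lies in 2050–1800 Ma, so Orosirian.
E: 439.8 Ma lies in 443.8–419.2 Ma, so Silurian.
Oldest = 2085 Ma, youngest = 63.8 Ma → span 2021.2 Myr.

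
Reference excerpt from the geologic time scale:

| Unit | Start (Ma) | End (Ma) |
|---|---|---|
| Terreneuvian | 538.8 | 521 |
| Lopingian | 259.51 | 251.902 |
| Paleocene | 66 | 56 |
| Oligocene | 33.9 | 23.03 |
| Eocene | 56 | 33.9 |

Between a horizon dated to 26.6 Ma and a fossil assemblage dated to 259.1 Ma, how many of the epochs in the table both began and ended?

2

The older date is 259.1 Ma and the younger is 26.6 Ma.
Epochs with start < 259.1 and end > 26.6 Ma: Paleocene (66–56), Eocene (56–33.9).
That is 2 complete epochs.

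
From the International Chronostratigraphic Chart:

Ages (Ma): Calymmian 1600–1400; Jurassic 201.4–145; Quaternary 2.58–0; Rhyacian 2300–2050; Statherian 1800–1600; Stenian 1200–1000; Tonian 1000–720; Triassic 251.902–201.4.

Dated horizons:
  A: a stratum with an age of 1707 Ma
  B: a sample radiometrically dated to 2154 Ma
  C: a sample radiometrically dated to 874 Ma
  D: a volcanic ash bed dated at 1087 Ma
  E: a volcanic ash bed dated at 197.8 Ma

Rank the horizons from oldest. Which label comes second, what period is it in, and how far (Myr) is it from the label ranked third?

Larger Ma means older, so oldest first: B 2154 > A 1707 > D 1087 > C 874 > E 197.8.
Counting 2 along gives A (1707 Ma); the excerpt puts that inside the Statherian, 1800–1600 Ma.
Next in line is D (1087 Ma), and 1707 − 1087 = 620 Myr.

A, in the Statherian; 620 million years to D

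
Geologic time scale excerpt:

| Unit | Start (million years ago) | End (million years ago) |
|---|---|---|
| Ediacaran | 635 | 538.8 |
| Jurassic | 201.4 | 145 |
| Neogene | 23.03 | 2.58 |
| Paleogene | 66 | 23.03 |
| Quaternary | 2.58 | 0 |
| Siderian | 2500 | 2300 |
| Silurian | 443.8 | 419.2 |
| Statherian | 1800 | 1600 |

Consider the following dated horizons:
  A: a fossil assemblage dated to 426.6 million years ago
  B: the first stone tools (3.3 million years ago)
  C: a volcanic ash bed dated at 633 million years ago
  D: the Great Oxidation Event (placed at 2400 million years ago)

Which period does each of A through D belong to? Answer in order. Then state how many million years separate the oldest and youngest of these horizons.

Match each age against the start–end ranges in the excerpt: A = 426.6 Ma → Silurian (443.8–419.2); B = 3.3 Ma → Neogene (23.03–2.58); C = 633 Ma → Ediacaran (635–538.8); D = 2400 Ma → Siderian (2500–2300).
The largest age is 2400 Ma and the smallest is 3.3 Ma; their difference is 2396.7 Myr.

A — Silurian; B — Neogene; C — Ediacaran; D — Siderian; span 2396.7 million years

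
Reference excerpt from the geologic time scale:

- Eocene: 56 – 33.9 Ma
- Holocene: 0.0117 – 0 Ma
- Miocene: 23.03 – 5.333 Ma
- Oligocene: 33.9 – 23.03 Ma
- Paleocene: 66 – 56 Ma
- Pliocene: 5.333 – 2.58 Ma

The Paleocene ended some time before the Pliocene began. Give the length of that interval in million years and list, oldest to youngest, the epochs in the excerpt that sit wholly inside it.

End of Paleocene = 56 Ma; start of Pliocene = 5.333 Ma.
Gap = 56 − 5.333 = 50.667 Myr.
Epochs wholly inside 56–5.333 Ma: Eocene (56–33.9), Oligocene (33.9–23.03), Miocene (23.03–5.333).

50.667 million years; Eocene, Oligocene, Miocene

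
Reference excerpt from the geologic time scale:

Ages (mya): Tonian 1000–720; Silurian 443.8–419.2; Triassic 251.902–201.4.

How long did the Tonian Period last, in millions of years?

1000 − 720 = 280 million years.

280 million years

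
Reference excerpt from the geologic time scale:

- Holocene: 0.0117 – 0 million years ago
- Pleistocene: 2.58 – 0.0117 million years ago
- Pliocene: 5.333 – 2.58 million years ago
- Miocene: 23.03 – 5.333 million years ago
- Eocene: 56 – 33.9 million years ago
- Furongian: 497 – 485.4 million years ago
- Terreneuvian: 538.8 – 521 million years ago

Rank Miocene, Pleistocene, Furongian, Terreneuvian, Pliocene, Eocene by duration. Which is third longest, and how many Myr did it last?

Durations: Miocene 17.697; Pleistocene 2.5683; Furongian 11.6; Terreneuvian 17.8; Pliocene 2.753; Eocene 22.1 Myr.
Sorted longest-first: Eocene (22.1), Terreneuvian (17.8), Miocene (17.697), Furongian (11.6), Pliocene (2.753), Pleistocene (2.5683).
The third longest is Miocene at 17.697 Myr.

Miocene, 17.697 million years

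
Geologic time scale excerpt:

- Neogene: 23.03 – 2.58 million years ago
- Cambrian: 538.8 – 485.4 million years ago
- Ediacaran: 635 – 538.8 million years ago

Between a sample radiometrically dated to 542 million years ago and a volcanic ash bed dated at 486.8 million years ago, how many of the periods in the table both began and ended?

Checking each listed span, none has both start < 542 Ma and end > 486.8 Ma — every period straddles one of the two dates or lies outside them — so the count is 0.

0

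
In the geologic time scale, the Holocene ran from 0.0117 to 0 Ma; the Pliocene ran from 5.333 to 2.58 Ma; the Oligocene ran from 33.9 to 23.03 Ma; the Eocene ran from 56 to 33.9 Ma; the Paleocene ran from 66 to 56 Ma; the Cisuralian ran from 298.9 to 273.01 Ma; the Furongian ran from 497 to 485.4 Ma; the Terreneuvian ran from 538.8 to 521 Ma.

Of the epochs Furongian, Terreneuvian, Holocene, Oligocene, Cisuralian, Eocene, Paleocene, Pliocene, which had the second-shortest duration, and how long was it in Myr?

Durations: Furongian 11.6; Terreneuvian 17.8; Holocene 0.0117; Oligocene 10.87; Cisuralian 25.89; Eocene 22.1; Paleocene 10; Pliocene 2.753 Myr.
Sorted shortest-first: Holocene (0.0117), Pliocene (2.753), Paleocene (10), Oligocene (10.87), Furongian (11.6), Terreneuvian (17.8), Eocene (22.1), Cisuralian (25.89).
The second shortest is Pliocene at 2.753 Myr.

Pliocene, 2.753 million years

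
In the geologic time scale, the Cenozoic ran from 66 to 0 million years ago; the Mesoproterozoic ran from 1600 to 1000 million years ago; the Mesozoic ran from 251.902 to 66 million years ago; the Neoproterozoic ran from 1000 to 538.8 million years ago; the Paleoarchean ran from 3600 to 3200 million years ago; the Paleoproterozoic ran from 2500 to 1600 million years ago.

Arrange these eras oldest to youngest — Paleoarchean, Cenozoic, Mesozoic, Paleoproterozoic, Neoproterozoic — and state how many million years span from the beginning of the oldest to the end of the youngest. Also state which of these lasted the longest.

From the excerpt: Paleoarchean 3600–3200; Cenozoic 66–0; Mesozoic 251.902–66; Paleoproterozoic 2500–1600; Neoproterozoic 1000–538.8 (Ma).
Larger Ma is earlier, so the oldest is Paleoarchean and the youngest is Cenozoic; oldest to youngest: Paleoarchean, Paleoproterozoic, Neoproterozoic, Mesozoic, Cenozoic.
Oldest start 3600 minus youngest end 0 gives 3600 Myr overall.
Individual lengths (start − end): Neoproterozoic 461.2; Cenozoic 66; Mesozoic 185.902; Paleoarchean 400; Paleoproterozoic 900. The largest is Paleoproterozoic at 900 Myr.

Paleoarchean, Paleoproterozoic, Neoproterozoic, Mesozoic, Cenozoic; total span 3600 Myr; longest is Paleoproterozoic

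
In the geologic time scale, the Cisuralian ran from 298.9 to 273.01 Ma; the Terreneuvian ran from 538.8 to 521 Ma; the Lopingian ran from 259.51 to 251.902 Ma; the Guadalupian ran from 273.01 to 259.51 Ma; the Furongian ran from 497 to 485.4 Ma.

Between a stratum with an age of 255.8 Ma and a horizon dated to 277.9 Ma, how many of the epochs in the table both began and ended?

277.9 Ma sits inside the Cisuralian (298.9–273.01) and 255.8 Ma inside the Lopingian (259.51–251.902); neither of those is wholly between the two dates.
The listed epochs lying completely between them are Guadalupian — 1 in all.

1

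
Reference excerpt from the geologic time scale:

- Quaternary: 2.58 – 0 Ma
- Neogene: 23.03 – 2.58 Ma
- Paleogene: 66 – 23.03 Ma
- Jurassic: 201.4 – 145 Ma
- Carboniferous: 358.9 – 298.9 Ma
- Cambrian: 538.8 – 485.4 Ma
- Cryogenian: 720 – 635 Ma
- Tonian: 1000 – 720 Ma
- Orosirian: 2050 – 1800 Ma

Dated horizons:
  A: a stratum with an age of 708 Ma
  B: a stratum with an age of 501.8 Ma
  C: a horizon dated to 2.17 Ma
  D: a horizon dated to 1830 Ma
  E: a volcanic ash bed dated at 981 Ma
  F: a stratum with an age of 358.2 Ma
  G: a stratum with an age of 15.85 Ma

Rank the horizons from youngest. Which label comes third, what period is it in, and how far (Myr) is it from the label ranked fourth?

F, in the Carboniferous; 143.6 million years to B

Sorted youngest-first by Ma: C (2.17), G (15.85), F (358.2), B (501.8), A (708), E (981), D (1830).
The third youngest is F at 358.2 Ma, which lies in 358.9–298.9 Ma: the Carboniferous.
The fourth youngest is B at 501.8 Ma; separation = |358.2 − 501.8| = 143.6 Myr.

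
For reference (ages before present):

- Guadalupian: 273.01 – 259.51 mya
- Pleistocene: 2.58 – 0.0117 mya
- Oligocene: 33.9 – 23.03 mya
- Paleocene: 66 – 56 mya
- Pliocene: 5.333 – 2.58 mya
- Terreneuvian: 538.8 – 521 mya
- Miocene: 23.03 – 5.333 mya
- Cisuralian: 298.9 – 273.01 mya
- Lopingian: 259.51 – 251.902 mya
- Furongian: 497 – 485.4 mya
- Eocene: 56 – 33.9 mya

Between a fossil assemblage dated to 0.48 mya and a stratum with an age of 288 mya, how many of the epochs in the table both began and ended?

288 Ma sits inside the Cisuralian (298.9–273.01) and 0.48 Ma inside the Pleistocene (2.58–0.0117); neither of those is wholly between the two dates.
The listed epochs lying completely between them are Guadalupian, Lopingian, Paleocene, Eocene, Oligocene, Miocene, Pliocene — 7 in all.

7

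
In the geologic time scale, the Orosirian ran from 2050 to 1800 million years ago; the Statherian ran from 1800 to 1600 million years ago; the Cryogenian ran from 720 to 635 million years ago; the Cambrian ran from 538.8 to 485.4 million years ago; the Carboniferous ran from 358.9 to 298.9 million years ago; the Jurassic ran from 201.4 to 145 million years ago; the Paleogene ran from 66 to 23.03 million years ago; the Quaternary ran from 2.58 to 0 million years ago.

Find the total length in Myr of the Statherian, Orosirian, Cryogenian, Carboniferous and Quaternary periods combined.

597.58 million years

Duration is start − end for each: (1800 − 1600) + (2050 − 1800) + (720 − 635) + (358.9 − 298.9) + (2.58 − 0).
That is 200 + 250 + 85 + 60 + 2.58, which totals 597.58 million years.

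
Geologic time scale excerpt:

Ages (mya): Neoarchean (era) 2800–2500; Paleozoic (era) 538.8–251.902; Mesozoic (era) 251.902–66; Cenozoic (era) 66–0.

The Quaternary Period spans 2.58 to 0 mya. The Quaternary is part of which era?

The Quaternary (2.58–0 Ma) lies entirely within 66–0 Ma, the Cenozoic Era.

Cenozoic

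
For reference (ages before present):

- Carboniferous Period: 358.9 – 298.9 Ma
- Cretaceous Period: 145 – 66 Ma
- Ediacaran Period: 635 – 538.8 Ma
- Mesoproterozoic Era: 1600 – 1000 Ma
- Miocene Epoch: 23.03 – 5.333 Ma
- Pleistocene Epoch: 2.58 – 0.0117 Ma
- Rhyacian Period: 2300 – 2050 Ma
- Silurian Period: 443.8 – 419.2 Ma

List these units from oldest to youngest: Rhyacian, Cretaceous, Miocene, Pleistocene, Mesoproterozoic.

Rhyacian, Mesoproterozoic, Cretaceous, Miocene, Pleistocene

The oldest of these is Rhyacian (starts 2300 Ma) and the youngest is Pleistocene (ends 0.0117 Ma).
In between, by decreasing start age: Mesoproterozoic (1600), Cretaceous (145), Miocene (23.03).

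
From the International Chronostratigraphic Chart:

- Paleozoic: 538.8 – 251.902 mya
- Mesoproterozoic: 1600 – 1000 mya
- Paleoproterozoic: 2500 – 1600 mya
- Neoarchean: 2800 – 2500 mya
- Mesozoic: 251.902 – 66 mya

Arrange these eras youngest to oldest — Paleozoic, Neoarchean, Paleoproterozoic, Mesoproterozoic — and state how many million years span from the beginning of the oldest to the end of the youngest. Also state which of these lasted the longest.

Start ages (Ma): Neoarchean 2800, Paleoproterozoic 2500, Mesoproterozoic 1600, Paleozoic 538.8.
Ordered youngest to oldest: Paleozoic, Mesoproterozoic, Paleoproterozoic, Neoarchean.
Span = 2800 − 251.902 = 2548.098 Myr.
Durations: Mesoproterozoic 600, Neoarchean 300, Paleozoic 286.898, Paleoproterozoic 900 → longest is Paleoproterozoic (900 Myr).

Paleozoic → Mesoproterozoic → Paleoproterozoic → Neoarchean; total span 2548.098 Myr; longest is Paleoproterozoic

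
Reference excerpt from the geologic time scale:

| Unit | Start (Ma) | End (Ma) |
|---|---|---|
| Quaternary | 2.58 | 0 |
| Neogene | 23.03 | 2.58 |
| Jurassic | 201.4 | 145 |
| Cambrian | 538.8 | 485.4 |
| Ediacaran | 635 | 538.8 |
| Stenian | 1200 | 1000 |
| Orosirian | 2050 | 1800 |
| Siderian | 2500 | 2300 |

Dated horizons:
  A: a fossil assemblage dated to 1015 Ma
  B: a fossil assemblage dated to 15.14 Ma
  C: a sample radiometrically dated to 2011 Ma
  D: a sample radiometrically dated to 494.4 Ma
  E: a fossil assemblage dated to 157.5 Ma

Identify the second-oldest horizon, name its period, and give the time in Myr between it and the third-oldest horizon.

Larger Ma means older, so oldest first: C 2011 > A 1015 > D 494.4 > E 157.5 > B 15.14.
Counting 2 along gives A (1015 Ma); the excerpt puts that inside the Stenian, 1200–1000 Ma.
Next in line is D (494.4 Ma), and 1015 − 494.4 = 520.6 Myr.

A, in the Stenian; 520.6 million years to D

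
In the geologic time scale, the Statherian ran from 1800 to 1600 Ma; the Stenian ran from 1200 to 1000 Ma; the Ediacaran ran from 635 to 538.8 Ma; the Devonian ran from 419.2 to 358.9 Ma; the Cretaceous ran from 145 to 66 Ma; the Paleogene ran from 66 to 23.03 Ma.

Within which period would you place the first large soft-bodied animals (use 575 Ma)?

Ediacaran

575 Ma lies between 635 and 538.8 Ma, so it falls in the Ediacaran.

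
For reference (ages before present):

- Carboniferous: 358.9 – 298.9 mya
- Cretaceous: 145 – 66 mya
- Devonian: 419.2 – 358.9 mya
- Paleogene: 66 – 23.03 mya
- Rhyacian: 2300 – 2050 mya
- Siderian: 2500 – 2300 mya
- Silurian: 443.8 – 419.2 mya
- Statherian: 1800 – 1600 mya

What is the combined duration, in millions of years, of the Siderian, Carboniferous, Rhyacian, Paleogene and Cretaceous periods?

631.97 million years

Each duration: Siderian = 200; Carboniferous = 60; Rhyacian = 250; Paleogene = 42.97; Cretaceous = 79.
Sum: 200 + 60 + 250 + 42.97 + 79 = 631.97 Myr.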